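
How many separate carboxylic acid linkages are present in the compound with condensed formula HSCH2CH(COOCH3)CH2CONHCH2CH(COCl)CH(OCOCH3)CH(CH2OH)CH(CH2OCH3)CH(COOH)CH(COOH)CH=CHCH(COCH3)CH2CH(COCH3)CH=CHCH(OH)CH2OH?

2

–SH on an sp³ carbon → thiol.
pendant –COOCH3: carbonyl C bonded to C and –OCH3 → ester.
–C(=O)–N– linkage → amide (the N is not an amine).
pendant –C(=O)X: carbonyl C bonded to C and halogen → acyl halide.
pendant –OC(=O)CH3: an acyloxy group → ester.
pendant –CH2OH on an sp³ backbone C → alcohol.
pendant –CH2OCH3: C–O–C linkage → ether.
pendant –COOH: carbonyl C bonded to C and –OH → carboxylic acid.
pendant –COOH: carbonyl C bonded to C and –OH → carboxylic acid.
C=C double bond → alkene.
pendant –COCH3: carbonyl C bonded to two carbons → ketone.
pendant –COCH3: carbonyl C bonded to two carbons → ketone.
C=C double bond → alkene.
–OH on an sp³ carbon → alcohol (secondary).
–OH on an sp³ carbon → alcohol.
Carboxylic acid appears at: CH(COOH), CH(COOH) → 2.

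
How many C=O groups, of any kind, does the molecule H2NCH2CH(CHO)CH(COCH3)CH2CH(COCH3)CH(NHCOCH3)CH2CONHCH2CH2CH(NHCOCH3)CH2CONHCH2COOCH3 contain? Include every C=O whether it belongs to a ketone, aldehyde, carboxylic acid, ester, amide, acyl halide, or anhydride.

CH(CHO): aldehyde, 1 C=O (running total 1).
CH(COCH3): ketone, 1 C=O (running total 2).
CH(COCH3): ketone, 1 C=O (running total 3).
CH(NHCOCH3): amide, 1 C=O (running total 4).
CH2CONHCH2: amide, 1 C=O (running total 5).
CH(NHCOCH3): amide, 1 C=O (running total 6).
CH2CONHCH2: amide, 1 C=O (running total 7).
COOCH3: ester, 1 C=O (running total 8).

8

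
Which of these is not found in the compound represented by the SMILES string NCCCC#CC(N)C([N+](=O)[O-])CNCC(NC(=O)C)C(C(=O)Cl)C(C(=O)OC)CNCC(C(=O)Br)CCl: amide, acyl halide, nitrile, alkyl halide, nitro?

nitro: present (CH(NO2) — –NO2 on an sp³ carbon → nitro (the N=O is not a carbonyl)).
amide: present (CH(NHCOCH3) — pendant –NHC(=O)CH3: N bonded to a carbonyl → amide (not amine)).
alkyl halide: present (CH2Cl — halogen on an sp³ carbon → alkyl halide).
acyl halide: present (CH(COCl) — pendant –C(=O)X: carbonyl C bonded to C and halogen → acyl halide).
nitrile: absent. In C≡C, the triple bond is C≡C, not C≡N.

nitrile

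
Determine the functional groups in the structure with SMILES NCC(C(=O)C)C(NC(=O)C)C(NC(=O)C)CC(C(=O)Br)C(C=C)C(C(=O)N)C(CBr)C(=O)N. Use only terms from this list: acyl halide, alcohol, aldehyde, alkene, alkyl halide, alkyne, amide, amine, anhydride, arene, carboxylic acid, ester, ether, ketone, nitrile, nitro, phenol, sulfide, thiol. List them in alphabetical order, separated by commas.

acyl halide, alkene, alkyl halide, amide, amine, ketone

Working along the chain:
  H2NCH2: –NH2 on an sp³ carbon with no adjacent C=O → amine.
  CH(COCH3): pendant –COCH3: carbonyl C bonded to two carbons → ketone.
  CH(NHCOCH3): pendant –NHC(=O)CH3: N bonded to a carbonyl → amide (not amine).
  CH(NHCOCH3): pendant –NHC(=O)CH3: N bonded to a carbonyl → amide (not amine).
  CH(COBr): pendant –C(=O)X: carbonyl C bonded to C and halogen → acyl halide.
  CH(CH=CH2): pendant –CH=CH2: C=C double bond → alkene.
  CH(CONH2): pendant –CONH2: carbonyl C bonded to C and N → amide.
  CH(CH2Br): pendant –CH2X: halogen on sp³ carbon → alkyl halide.
  CONH2: –C(=O)NH2: carbonyl C bonded to C and to N → amide (the N is not a separate amine).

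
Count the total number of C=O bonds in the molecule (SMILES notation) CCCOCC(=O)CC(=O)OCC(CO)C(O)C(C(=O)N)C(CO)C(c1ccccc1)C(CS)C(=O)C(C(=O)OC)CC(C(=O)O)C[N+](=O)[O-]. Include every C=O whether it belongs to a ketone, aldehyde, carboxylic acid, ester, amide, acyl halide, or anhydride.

6

CO: ketone, 1 C=O (running total 1).
CH2COOCH2: ester, 1 C=O (running total 2).
CH(CONH2): amide, 1 C=O (running total 3).
CO: ketone, 1 C=O (running total 4).
CH(COOCH3): ester, 1 C=O (running total 5).
CH(COOH): carboxylic acid, 1 C=O (running total 6).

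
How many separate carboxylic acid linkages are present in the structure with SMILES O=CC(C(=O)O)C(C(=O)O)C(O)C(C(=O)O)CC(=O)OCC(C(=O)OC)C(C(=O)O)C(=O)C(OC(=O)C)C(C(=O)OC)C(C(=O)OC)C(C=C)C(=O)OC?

4

Reading the structure from left to right:
  OHC: terminal –CHO: carbonyl C bonded to H and C → aldehyde.
  CH(COOH): pendant –COOH: carbonyl C bonded to C and –OH → carboxylic acid.
  CH(COOH): pendant –COOH: carbonyl C bonded to C and –OH → carboxylic acid.
  CH(OH): –OH on an sp³ carbon → alcohol (secondary).
  CH(COOH): pendant –COOH: carbonyl C bonded to C and –OH → carboxylic acid.
  CH2COOCH2: –C(=O)–O–C with C on the carbonyl side → ester.
  CH(COOCH3): pendant –COOCH3: carbonyl C bonded to C and –OCH3 → ester.
  CH(COOH): pendant –COOH: carbonyl C bonded to C and –OH → carboxylic acid.
  CO: –C(=O)– with carbon on both sides → ketone.
  CH(OCOCH3): pendant –OC(=O)CH3: an acyloxy group → ester.
  CH(COOCH3): pendant –COOCH3: carbonyl C bonded to C and –OCH3 → ester.
  CH(COOCH3): pendant –COOCH3: carbonyl C bonded to C and –OCH3 → ester.
  CH(CH=CH2): pendant –CH=CH2: C=C double bond → alkene.
  COOCH3: –C(=O)OCH3: carbonyl C bonded to C and to –OCH3 → ester (not ketone + ether).
Carboxylic acid appears at: CH(COOH), CH(COOH), CH(COOH), CH(COOH) → 4.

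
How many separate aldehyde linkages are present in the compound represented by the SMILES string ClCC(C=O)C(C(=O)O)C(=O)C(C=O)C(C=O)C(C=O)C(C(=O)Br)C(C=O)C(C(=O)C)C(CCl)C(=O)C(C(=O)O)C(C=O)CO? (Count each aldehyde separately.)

6

Working along the chain:
  ClCH2: halogen on an sp³ carbon → alkyl halide.
  CH(CHO): pendant –CHO: carbonyl C bonded to C and H → aldehyde.
  CH(COOH): pendant –COOH: carbonyl C bonded to C and –OH → carboxylic acid.
  CO: –C(=O)– with carbon on both sides → ketone.
  CH(CHO): pendant –CHO: carbonyl C bonded to C and H → aldehyde.
  CH(CHO): pendant –CHO: carbonyl C bonded to C and H → aldehyde.
  CH(CHO): pendant –CHO: carbonyl C bonded to C and H → aldehyde.
  CH(COBr): pendant –C(=O)X: carbonyl C bonded to C and halogen → acyl halide.
  CH(CHO): pendant –CHO: carbonyl C bonded to C and H → aldehyde.
  CH(COCH3): pendant –COCH3: carbonyl C bonded to two carbons → ketone.
  CH(CH2Cl): pendant –CH2X: halogen on sp³ carbon → alkyl halide.
  CO: –C(=O)– with carbon on both sides → ketone.
  CH(COOH): pendant –COOH: carbonyl C bonded to C and –OH → carboxylic acid.
  CH(CHO): pendant –CHO: carbonyl C bonded to C and H → aldehyde.
  CH2OH: –OH on an sp³ carbon → alcohol.
Aldehyde appears at: CH(CHO), CH(CHO), CH(CHO), CH(CHO), CH(CHO), CH(CHO) → 6.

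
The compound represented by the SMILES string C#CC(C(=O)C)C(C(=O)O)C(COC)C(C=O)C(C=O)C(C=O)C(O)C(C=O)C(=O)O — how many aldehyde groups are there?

4

Reading the structure from left to right:
  HC≡C: C≡C triple bond → alkyne.
  CH(COCH3): pendant –COCH3: carbonyl C bonded to two carbons → ketone.
  CH(COOH): pendant –COOH: carbonyl C bonded to C and –OH → carboxylic acid.
  CH(CH2OCH3): pendant –CH2OCH3: C–O–C linkage → ether.
  CH(CHO): pendant –CHO: carbonyl C bonded to C and H → aldehyde.
  CH(CHO): pendant –CHO: carbonyl C bonded to C and H → aldehyde.
  CH(CHO): pendant –CHO: carbonyl C bonded to C and H → aldehyde.
  CH(OH): –OH on an sp³ carbon → alcohol (secondary).
  CH(CHO): pendant –CHO: carbonyl C bonded to C and H → aldehyde.
  COOH: –COOH: carbonyl C bonded to –OH and C → carboxylic acid (the –OH is not a separate alcohol).
Aldehyde appears at: CH(CHO), CH(CHO), CH(CHO), CH(CHO) → 4.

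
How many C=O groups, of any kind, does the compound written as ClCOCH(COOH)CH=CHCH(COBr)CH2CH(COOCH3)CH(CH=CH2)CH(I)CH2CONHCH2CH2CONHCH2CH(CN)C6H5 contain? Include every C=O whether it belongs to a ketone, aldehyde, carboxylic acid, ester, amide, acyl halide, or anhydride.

6

ClCO: acyl halide, 1 C=O (running total 1).
CH(COOH): carboxylic acid, 1 C=O (running total 2).
CH(COBr): acyl halide, 1 C=O (running total 3).
CH(COOCH3): ester, 1 C=O (running total 4).
CH2CONHCH2: amide, 1 C=O (running total 5).
CH2CONHCH2: amide, 1 C=O (running total 6).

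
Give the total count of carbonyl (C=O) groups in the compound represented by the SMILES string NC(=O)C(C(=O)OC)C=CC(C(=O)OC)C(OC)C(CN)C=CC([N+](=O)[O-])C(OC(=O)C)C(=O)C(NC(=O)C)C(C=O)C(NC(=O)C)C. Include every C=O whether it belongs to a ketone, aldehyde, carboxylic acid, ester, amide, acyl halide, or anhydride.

8

H2NCO: amide, 1 C=O (running total 1).
CH(COOCH3): ester, 1 C=O (running total 2).
CH(COOCH3): ester, 1 C=O (running total 3).
CH(OCOCH3): ester, 1 C=O (running total 4).
CO: ketone, 1 C=O (running total 5).
CH(NHCOCH3): amide, 1 C=O (running total 6).
CH(CHO): aldehyde, 1 C=O (running total 7).
CH(NHCOCH3): amide, 1 C=O (running total 8).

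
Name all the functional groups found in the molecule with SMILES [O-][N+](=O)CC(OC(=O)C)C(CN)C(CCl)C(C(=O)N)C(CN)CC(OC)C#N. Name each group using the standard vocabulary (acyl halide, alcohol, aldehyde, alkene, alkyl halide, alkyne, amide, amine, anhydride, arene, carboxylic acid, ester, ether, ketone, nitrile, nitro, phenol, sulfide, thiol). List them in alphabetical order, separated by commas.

Taking each segment in turn:
  O2NCH2: –NO2 on carbon → nitro group.
  CH(OCOCH3): pendant –OC(=O)CH3: an acyloxy group → ester.
  CH(CH2NH2): pendant –CH2NH2: N on sp³ C, no adjacent C=O → amine.
  CH(CH2Cl): pendant –CH2X: halogen on sp³ carbon → alkyl halide.
  CH(CONH2): pendant –CONH2: carbonyl C bonded to C and N → amide.
  CH(CH2NH2): pendant –CH2NH2: N on sp³ C, no adjacent C=O → amine.
  CH(OCH3): pendant –OCH3: C–O–C with sp³ C, no adjacent C=O → ether.
  CN: –C≡N: carbon triple-bonded to nitrogen → nitrile.

alkyl halide, amide, amine, ester, ether, nitrile, nitro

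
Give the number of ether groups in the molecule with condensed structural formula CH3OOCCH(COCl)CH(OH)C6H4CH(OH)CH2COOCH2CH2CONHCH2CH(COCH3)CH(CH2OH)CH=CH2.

CH3O–C(=O)–: carbonyl C bonded to C and to –OCH3 → ester (not ketone + ether).
pendant –C(=O)X: carbonyl C bonded to C and halogen → acyl halide.
–OH on an sp³ carbon → alcohol (secondary).
para-disubstituted benzene ring → arene.
–OH on an sp³ carbon → alcohol (secondary).
–C(=O)–O–C with C on the carbonyl side → ester.
–C(=O)–N– linkage → amide (the N is not an amine).
pendant –COCH3: carbonyl C bonded to two carbons → ketone.
pendant –CH2OH on an sp³ backbone C → alcohol.
C=C double bond → alkene.
No segment is a ether: CH3OOC is ester, not ether; CH(OH) is alcohol, not ether; CH(OH) is alcohol, not ether. → 0.

0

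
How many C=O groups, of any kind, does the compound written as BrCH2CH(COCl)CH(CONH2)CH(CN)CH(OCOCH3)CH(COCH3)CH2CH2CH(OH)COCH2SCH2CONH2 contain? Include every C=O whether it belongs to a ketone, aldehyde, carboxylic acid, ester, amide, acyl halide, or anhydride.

CH(COCl): acyl halide, 1 C=O (running total 1).
CH(CONH2): amide, 1 C=O (running total 2).
CH(OCOCH3): ester, 1 C=O (running total 3).
CH(COCH3): ketone, 1 C=O (running total 4).
CO: ketone, 1 C=O (running total 5).
CONH2: amide, 1 C=O (running total 6).

6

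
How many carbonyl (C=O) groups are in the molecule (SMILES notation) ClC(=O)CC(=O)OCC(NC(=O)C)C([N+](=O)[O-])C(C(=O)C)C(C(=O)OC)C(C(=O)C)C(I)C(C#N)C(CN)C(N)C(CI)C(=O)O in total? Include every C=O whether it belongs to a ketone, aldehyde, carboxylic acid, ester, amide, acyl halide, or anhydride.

ClCO: acyl halide, 1 C=O (running total 1).
CH2COOCH2: ester, 1 C=O (running total 2).
CH(NHCOCH3): amide, 1 C=O (running total 3).
CH(COCH3): ketone, 1 C=O (running total 4).
CH(COOCH3): ester, 1 C=O (running total 5).
CH(COCH3): ketone, 1 C=O (running total 6).
COOH: carboxylic acid, 1 C=O (running total 7).

7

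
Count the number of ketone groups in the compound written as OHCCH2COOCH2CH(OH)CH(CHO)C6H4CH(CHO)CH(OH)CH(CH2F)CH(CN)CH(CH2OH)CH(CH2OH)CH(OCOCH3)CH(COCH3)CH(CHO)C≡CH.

terminal –CHO: carbonyl C bonded to H and C → aldehyde.
–C(=O)–O–C with C on the carbonyl side → ester.
–OH on an sp³ carbon → alcohol (secondary).
pendant –CHO: carbonyl C bonded to C and H → aldehyde.
para-disubstituted benzene ring → arene.
pendant –CHO: carbonyl C bonded to C and H → aldehyde.
–OH on an sp³ carbon → alcohol (secondary).
pendant –CH2X: halogen on sp³ carbon → alkyl halide.
pendant –C≡N: nitrile.
pendant –CH2OH on an sp³ backbone C → alcohol.
pendant –CH2OH on an sp³ backbone C → alcohol.
pendant –OC(=O)CH3: an acyloxy group → ester.
pendant –COCH3: carbonyl C bonded to two carbons → ketone.
pendant –CHO: carbonyl C bonded to C and H → aldehyde.
C≡C triple bond → alkyne.
Ketone appears at: CH(COCH3) → 1.

1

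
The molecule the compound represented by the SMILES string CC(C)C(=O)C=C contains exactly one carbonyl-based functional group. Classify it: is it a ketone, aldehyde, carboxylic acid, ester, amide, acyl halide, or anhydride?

ketone

The carbonyl is in the CO segment: –C(=O)– with carbon on both sides → ketone.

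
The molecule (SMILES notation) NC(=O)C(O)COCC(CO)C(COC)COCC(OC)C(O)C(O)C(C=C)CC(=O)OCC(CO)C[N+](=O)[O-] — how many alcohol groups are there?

Working along the chain:
  H2NCO: –C(=O)NH2: carbonyl C bonded to C and to N → amide (the N is not a separate amine).
  CH(OH): –OH on an sp³ carbon → alcohol (secondary).
  CH2OCH2: C–O–C with sp³ carbons on both sides and no adjacent C=O → ether.
  CH(CH2OH): pendant –CH2OH on an sp³ backbone C → alcohol.
  CH(CH2OCH3): pendant –CH2OCH3: C–O–C linkage → ether.
  CH2OCH2: C–O–C with sp³ carbons on both sides and no adjacent C=O → ether.
  CH(OCH3): pendant –OCH3: C–O–C with sp³ C, no adjacent C=O → ether.
  CH(OH): –OH on an sp³ carbon → alcohol (secondary).
  CH(OH): –OH on an sp³ carbon → alcohol (secondary).
  CH(CH=CH2): pendant –CH=CH2: C=C double bond → alkene.
  CH2COOCH2: –C(=O)–O–C with C on the carbonyl side → ester.
  CH(CH2OH): pendant –CH2OH on an sp³ backbone C → alcohol.
  CH2NO2: –NO2 on carbon → nitro group.
Alcohol appears at: CH(OH), CH(CH2OH), CH(OH), CH(OH), CH(CH2OH) → 5.

5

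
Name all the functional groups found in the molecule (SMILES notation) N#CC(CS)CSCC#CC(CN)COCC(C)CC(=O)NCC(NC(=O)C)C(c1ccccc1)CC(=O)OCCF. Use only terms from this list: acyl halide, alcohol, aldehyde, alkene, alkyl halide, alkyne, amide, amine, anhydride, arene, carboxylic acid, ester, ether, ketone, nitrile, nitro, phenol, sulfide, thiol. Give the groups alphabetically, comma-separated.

N≡C–: carbon triple-bonded to nitrogen → nitrile.
pendant –CH2SH → thiol.
C–S–C linkage → sulfide (thioether).
C≡C triple bond → alkyne.
pendant –CH2NH2: N on sp³ C, no adjacent C=O → amine.
C–O–C with sp³ carbons on both sides and no adjacent C=O → ether.
–C(=O)–N– linkage → amide (the N is not an amine).
pendant –NHC(=O)CH3: N bonded to a carbonyl → amide (not amine).
pendant –C6H5: benzene ring → arene.
–C(=O)–O–C with C on the carbonyl side → ester.
halogen on an sp³ carbon → alkyl halide.

alkyl halide, alkyne, amide, amine, arene, ester, ether, nitrile, sulfide, thiol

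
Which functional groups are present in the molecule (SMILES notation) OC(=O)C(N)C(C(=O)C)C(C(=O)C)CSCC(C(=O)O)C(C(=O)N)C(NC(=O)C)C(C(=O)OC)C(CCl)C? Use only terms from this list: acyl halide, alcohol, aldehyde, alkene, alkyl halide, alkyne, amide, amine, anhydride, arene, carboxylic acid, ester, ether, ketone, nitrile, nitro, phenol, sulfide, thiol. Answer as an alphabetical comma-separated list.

alkyl halide, amide, amine, carboxylic acid, ester, ketone, sulfide

Working along the chain:
  HOOC: –COOH: carbonyl C bonded to –OH and C → carboxylic acid (the –OH is not a separate alcohol).
  CH(NH2): –NH2 on an sp³ carbon with no adjacent C=O → amine.
  CH(COCH3): pendant –COCH3: carbonyl C bonded to two carbons → ketone.
  CH(COCH3): pendant –COCH3: carbonyl C bonded to two carbons → ketone.
  CH2SCH2: C–S–C linkage → sulfide (thioether).
  CH(COOH): pendant –COOH: carbonyl C bonded to C and –OH → carboxylic acid.
  CH(CONH2): pendant –CONH2: carbonyl C bonded to C and N → amide.
  CH(NHCOCH3): pendant –NHC(=O)CH3: N bonded to a carbonyl → amide (not amine).
  CH(COOCH3): pendant –COOCH3: carbonyl C bonded to C and –OCH3 → ester.
  CH(CH2Cl): pendant –CH2X: halogen on sp³ carbon → alkyl halide.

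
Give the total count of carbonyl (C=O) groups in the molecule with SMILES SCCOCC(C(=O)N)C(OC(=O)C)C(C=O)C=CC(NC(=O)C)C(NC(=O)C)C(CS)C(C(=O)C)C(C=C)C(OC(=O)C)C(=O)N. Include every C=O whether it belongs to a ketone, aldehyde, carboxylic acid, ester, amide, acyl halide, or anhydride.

CH(CONH2): amide, 1 C=O (running total 1).
CH(OCOCH3): ester, 1 C=O (running total 2).
CH(CHO): aldehyde, 1 C=O (running total 3).
CH(NHCOCH3): amide, 1 C=O (running total 4).
CH(NHCOCH3): amide, 1 C=O (running total 5).
CH(COCH3): ketone, 1 C=O (running total 6).
CH(OCOCH3): ester, 1 C=O (running total 7).
CONH2: amide, 1 C=O (running total 8).

8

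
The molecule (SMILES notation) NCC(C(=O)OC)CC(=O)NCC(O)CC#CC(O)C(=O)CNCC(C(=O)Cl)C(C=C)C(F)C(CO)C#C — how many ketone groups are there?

–NH2 on an sp³ carbon with no adjacent C=O → amine.
pendant –COOCH3: carbonyl C bonded to C and –OCH3 → ester.
–C(=O)–N– linkage → amide (the N is not an amine).
–OH on an sp³ carbon → alcohol (secondary).
C≡C triple bond → alkyne.
–OH on an sp³ carbon → alcohol (secondary).
–C(=O)– with carbon on both sides → ketone.
C–N–C with sp³ carbons and no adjacent C=O → amine (secondary).
pendant –C(=O)X: carbonyl C bonded to C and halogen → acyl halide.
pendant –CH=CH2: C=C double bond → alkene.
halogen on an sp³ carbon → alkyl halide.
pendant –CH2OH on an sp³ backbone C → alcohol.
C≡C triple bond → alkyne.
Ketone appears at: CO → 1.

1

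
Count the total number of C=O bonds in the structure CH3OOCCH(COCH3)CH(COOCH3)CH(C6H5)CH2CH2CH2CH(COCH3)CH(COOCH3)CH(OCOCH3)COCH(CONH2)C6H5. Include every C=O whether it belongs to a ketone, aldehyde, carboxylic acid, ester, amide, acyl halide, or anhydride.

8

CH3OOC: ester, 1 C=O (running total 1).
CH(COCH3): ketone, 1 C=O (running total 2).
CH(COOCH3): ester, 1 C=O (running total 3).
CH(COCH3): ketone, 1 C=O (running total 4).
CH(COOCH3): ester, 1 C=O (running total 5).
CH(OCOCH3): ester, 1 C=O (running total 6).
CO: ketone, 1 C=O (running total 7).
CH(CONH2): amide, 1 C=O (running total 8).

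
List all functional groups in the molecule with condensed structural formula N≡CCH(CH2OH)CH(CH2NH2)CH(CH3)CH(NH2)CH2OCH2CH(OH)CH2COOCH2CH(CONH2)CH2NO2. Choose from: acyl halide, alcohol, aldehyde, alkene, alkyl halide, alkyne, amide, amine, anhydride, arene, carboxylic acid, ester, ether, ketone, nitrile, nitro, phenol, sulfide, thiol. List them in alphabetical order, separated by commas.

alcohol, amide, amine, ester, ether, nitrile, nitro

N≡C–: carbon triple-bonded to nitrogen → nitrile.
pendant –CH2OH on an sp³ backbone C → alcohol.
pendant –CH2NH2: N on sp³ C, no adjacent C=O → amine.
–NH2 on an sp³ carbon with no adjacent C=O → amine.
C–O–C with sp³ carbons on both sides and no adjacent C=O → ether.
–OH on an sp³ carbon → alcohol (secondary).
–C(=O)–O–C with C on the carbonyl side → ester.
pendant –CONH2: carbonyl C bonded to C and N → amide.
–NO2 on carbon → nitro group.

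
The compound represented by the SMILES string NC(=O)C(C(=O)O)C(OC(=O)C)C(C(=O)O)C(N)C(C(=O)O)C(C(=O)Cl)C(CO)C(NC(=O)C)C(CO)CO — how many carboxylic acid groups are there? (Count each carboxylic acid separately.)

–C(=O)NH2: carbonyl C bonded to C and to N → amide (the N is not a separate amine).
pendant –COOH: carbonyl C bonded to C and –OH → carboxylic acid.
pendant –OC(=O)CH3: an acyloxy group → ester.
pendant –COOH: carbonyl C bonded to C and –OH → carboxylic acid.
–NH2 on an sp³ carbon with no adjacent C=O → amine.
pendant –COOH: carbonyl C bonded to C and –OH → carboxylic acid.
pendant –C(=O)X: carbonyl C bonded to C and halogen → acyl halide.
pendant –CH2OH on an sp³ backbone C → alcohol.
pendant –NHC(=O)CH3: N bonded to a carbonyl → amide (not amine).
pendant –CH2OH on an sp³ backbone C → alcohol.
–OH on an sp³ carbon → alcohol.
Carboxylic acid appears at: CH(COOH), CH(COOH), CH(COOH) → 3.

3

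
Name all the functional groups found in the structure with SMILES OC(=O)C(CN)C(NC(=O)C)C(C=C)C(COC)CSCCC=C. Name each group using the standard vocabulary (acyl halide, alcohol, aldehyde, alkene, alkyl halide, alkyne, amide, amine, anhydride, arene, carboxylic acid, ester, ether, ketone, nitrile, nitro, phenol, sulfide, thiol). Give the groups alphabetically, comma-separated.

Taking each segment in turn:
  HOOC: –COOH: carbonyl C bonded to –OH and C → carboxylic acid (the –OH is not a separate alcohol).
  CH(CH2NH2): pendant –CH2NH2: N on sp³ C, no adjacent C=O → amine.
  CH(NHCOCH3): pendant –NHC(=O)CH3: N bonded to a carbonyl → amide (not amine).
  CH(CH=CH2): pendant –CH=CH2: C=C double bond → alkene.
  CH(CH2OCH3): pendant –CH2OCH3: C–O–C linkage → ether.
  CH2SCH2: C–S–C linkage → sulfide (thioether).
  CH=CH2: C=C double bond → alkene.

alkene, amide, amine, carboxylic acid, ether, sulfide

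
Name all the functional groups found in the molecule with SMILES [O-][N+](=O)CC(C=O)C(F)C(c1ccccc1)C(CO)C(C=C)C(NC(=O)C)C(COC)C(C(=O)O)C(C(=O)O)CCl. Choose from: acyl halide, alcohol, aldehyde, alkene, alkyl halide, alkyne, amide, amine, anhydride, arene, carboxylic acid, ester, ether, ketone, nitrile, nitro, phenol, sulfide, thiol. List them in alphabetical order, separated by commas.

–NO2 on carbon → nitro group.
pendant –CHO: carbonyl C bonded to C and H → aldehyde.
halogen on an sp³ carbon → alkyl halide.
pendant –C6H5: benzene ring → arene.
pendant –CH2OH on an sp³ backbone C → alcohol.
pendant –CH=CH2: C=C double bond → alkene.
pendant –NHC(=O)CH3: N bonded to a carbonyl → amide (not amine).
pendant –CH2OCH3: C–O–C linkage → ether.
pendant –COOH: carbonyl C bonded to C and –OH → carboxylic acid.
pendant –COOH: carbonyl C bonded to C and –OH → carboxylic acid.
halogen on an sp³ carbon → alkyl halide.

alcohol, aldehyde, alkene, alkyl halide, amide, arene, carboxylic acid, ether, nitro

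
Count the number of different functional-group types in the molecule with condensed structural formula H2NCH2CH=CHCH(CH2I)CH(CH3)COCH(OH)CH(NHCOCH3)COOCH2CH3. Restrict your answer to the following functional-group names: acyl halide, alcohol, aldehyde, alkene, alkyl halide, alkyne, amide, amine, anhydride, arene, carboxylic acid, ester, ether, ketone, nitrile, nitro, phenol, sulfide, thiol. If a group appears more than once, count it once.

Reading the structure from left to right:
  H2NCH2: –NH2 on an sp³ carbon with no adjacent C=O → amine.
  CH=CH: C=C double bond → alkene.
  CH(CH2I): pendant –CH2X: halogen on sp³ carbon → alkyl halide.
  CO: –C(=O)– with carbon on both sides → ketone.
  CH(OH): –OH on an sp³ carbon → alcohol (secondary).
  CH(NHCOCH3): pendant –NHC(=O)CH3: N bonded to a carbonyl → amide (not amine).
  COOCH2CH3: –C(=O)OCH2CH3: carbonyl C bonded to C and to –OEt → ester.
Distinct types present: alcohol, alkene, alkyl halide, amide, amine, ester, ketone.

7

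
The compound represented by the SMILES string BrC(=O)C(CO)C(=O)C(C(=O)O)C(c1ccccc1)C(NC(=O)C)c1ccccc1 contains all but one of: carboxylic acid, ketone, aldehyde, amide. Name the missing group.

aldehyde

amide: present (CH(NHCOCH3) — pendant –NHC(=O)CH3: N bonded to a carbonyl → amide (not amine)).
ketone: present (CO — –C(=O)– with carbon on both sides → ketone).
carboxylic acid: present (CH(COOH) — pendant –COOH: carbonyl C bonded to C and –OH → carboxylic acid).
aldehyde: absent. In CO, the carbonyl carbon is bonded to two carbons, so it is a ketone, not an aldehyde. In CH(COOH), the carbonyl carbon bears –OH, not –H, so it is a carboxylic acid.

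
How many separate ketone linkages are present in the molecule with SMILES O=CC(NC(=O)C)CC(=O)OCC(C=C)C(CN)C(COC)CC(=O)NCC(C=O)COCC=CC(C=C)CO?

terminal –CHO: carbonyl C bonded to H and C → aldehyde.
pendant –NHC(=O)CH3: N bonded to a carbonyl → amide (not amine).
–C(=O)–O–C with C on the carbonyl side → ester.
pendant –CH=CH2: C=C double bond → alkene.
pendant –CH2NH2: N on sp³ C, no adjacent C=O → amine.
pendant –CH2OCH3: C–O–C linkage → ether.
–C(=O)–N– linkage → amide (the N is not an amine).
pendant –CHO: carbonyl C bonded to C and H → aldehyde.
C–O–C with sp³ carbons on both sides and no adjacent C=O → ether.
C=C double bond → alkene.
pendant –CH=CH2: C=C double bond → alkene.
–OH on an sp³ carbon → alcohol.
No segment is a ketone: OHC is aldehyde, not ketone; CH(NHCOCH3) is amide, not ketone; CH2COOCH2 is ester, not ketone. → 0.

0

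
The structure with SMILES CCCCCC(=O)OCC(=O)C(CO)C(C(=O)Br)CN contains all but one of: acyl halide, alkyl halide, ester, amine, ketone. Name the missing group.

acyl halide: present (CH(COBr) — pendant –C(=O)X: carbonyl C bonded to C and halogen → acyl halide).
ester: present (CH2COOCH2 — –C(=O)–O–C with C on the carbonyl side → ester).
ketone: present (CO — –C(=O)– with carbon on both sides → ketone).
amine: present (CH2NH2 — –NH2 on an sp³ carbon with no adjacent C=O → amine).
alkyl halide: absent. In CH(COBr), the halogen is on a carbonyl carbon, which makes it an acyl halide, not an alkyl halide.

alkyl halide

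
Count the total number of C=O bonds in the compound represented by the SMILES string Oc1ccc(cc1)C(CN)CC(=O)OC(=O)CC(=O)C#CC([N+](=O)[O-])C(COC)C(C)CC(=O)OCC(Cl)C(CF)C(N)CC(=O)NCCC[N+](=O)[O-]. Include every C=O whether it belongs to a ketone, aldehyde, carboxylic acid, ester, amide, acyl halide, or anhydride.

CH2CO-O-COCH2: anhydride, 2 C=O (running total 2).
CO: ketone, 1 C=O (running total 3).
CH2COOCH2: ester, 1 C=O (running total 4).
CH2CONHCH2: amide, 1 C=O (running total 5).

5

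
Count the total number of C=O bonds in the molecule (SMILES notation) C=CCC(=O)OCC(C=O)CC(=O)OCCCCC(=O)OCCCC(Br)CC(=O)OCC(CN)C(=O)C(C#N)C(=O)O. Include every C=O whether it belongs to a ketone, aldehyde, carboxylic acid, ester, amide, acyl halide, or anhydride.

CH2COOCH2: ester, 1 C=O (running total 1).
CH(CHO): aldehyde, 1 C=O (running total 2).
CH2COOCH2: ester, 1 C=O (running total 3).
CH2COOCH2: ester, 1 C=O (running total 4).
CH2COOCH2: ester, 1 C=O (running total 5).
CO: ketone, 1 C=O (running total 6).
COOH: carboxylic acid, 1 C=O (running total 7).

7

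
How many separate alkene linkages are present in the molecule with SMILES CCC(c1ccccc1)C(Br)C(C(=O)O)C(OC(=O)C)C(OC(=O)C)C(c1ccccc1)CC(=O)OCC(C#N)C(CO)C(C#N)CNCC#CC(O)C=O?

0

pendant –C6H5: benzene ring → arene.
halogen on an sp³ carbon → alkyl halide.
pendant –COOH: carbonyl C bonded to C and –OH → carboxylic acid.
pendant –OC(=O)CH3: an acyloxy group → ester.
pendant –OC(=O)CH3: an acyloxy group → ester.
pendant –C6H5: benzene ring → arene.
–C(=O)–O–C with C on the carbonyl side → ester.
pendant –C≡N: nitrile.
pendant –CH2OH on an sp³ backbone C → alcohol.
pendant –C≡N: nitrile.
C–N–C with sp³ carbons and no adjacent C=O → amine (secondary).
C≡C triple bond → alkyne.
–OH on an sp³ carbon → alcohol (secondary).
terminal –CHO: carbonyl C bonded to H and C → aldehyde.
No segment is a alkene: CH(C6H5) is arene, not alkene; CH(C6H5) is arene, not alkene; C≡C is alkyne, not alkene. → 0.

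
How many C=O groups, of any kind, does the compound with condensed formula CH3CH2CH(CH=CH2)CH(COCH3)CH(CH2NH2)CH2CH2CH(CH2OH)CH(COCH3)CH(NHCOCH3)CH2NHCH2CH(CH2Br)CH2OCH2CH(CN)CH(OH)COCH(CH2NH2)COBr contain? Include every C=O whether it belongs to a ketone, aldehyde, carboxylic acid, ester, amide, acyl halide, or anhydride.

CH(COCH3): ketone, 1 C=O (running total 1).
CH(COCH3): ketone, 1 C=O (running total 2).
CH(NHCOCH3): amide, 1 C=O (running total 3).
CO: ketone, 1 C=O (running total 4).
COBr: acyl halide, 1 C=O (running total 5).

5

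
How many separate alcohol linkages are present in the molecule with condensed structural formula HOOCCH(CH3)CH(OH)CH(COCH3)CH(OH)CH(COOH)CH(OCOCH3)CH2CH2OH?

3

–COOH: carbonyl C bonded to –OH and C → carboxylic acid (the –OH is not a separate alcohol).
–OH on an sp³ carbon → alcohol (secondary).
pendant –COCH3: carbonyl C bonded to two carbons → ketone.
–OH on an sp³ carbon → alcohol (secondary).
pendant –COOH: carbonyl C bonded to C and –OH → carboxylic acid.
pendant –OC(=O)CH3: an acyloxy group → ester.
–OH on an sp³ carbon → alcohol.
Alcohol appears at: CH(OH), CH(OH), CH2OH → 3.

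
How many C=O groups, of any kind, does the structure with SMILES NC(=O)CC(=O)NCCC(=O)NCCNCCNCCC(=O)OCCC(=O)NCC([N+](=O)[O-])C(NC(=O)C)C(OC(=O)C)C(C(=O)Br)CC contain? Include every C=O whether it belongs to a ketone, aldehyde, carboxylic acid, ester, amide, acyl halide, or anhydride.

8

H2NCO: amide, 1 C=O (running total 1).
CH2CONHCH2: amide, 1 C=O (running total 2).
CH2CONHCH2: amide, 1 C=O (running total 3).
CH2COOCH2: ester, 1 C=O (running total 4).
CH2CONHCH2: amide, 1 C=O (running total 5).
CH(NHCOCH3): amide, 1 C=O (running total 6).
CH(OCOCH3): ester, 1 C=O (running total 7).
CH(COBr): acyl halide, 1 C=O (running total 8).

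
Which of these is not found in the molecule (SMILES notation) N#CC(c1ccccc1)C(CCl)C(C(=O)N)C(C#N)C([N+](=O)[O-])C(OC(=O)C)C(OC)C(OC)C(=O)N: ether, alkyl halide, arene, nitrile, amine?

amine

arene: present (CH(C6H5) — pendant –C6H5: benzene ring → arene).
alkyl halide: present (CH(CH2Cl) — pendant –CH2X: halogen on sp³ carbon → alkyl halide).
ether: present (CH(OCH3) — pendant –OCH3: C–O–C with sp³ C, no adjacent C=O → ether).
nitrile: present (N≡C — N≡C–: carbon triple-bonded to nitrogen → nitrile).
amine: absent. In each of CH(CONH2) and CONH2, the nitrogen is bonded directly to a carbonyl carbon, making it part of an amide, not a free amine.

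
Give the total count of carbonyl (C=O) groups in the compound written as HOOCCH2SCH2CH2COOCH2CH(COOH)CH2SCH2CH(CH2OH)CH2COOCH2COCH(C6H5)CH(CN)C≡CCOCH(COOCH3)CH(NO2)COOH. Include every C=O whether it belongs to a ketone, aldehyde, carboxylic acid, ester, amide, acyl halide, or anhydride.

8

HOOC: carboxylic acid, 1 C=O (running total 1).
CH2COOCH2: ester, 1 C=O (running total 2).
CH(COOH): carboxylic acid, 1 C=O (running total 3).
CH2COOCH2: ester, 1 C=O (running total 4).
CO: ketone, 1 C=O (running total 5).
CO: ketone, 1 C=O (running total 6).
CH(COOCH3): ester, 1 C=O (running total 7).
COOH: carboxylic acid, 1 C=O (running total 8).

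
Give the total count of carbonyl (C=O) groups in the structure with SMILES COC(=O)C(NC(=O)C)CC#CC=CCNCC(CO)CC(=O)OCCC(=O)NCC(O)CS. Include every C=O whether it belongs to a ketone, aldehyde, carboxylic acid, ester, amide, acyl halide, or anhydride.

CH3OOC: ester, 1 C=O (running total 1).
CH(NHCOCH3): amide, 1 C=O (running total 2).
CH2COOCH2: ester, 1 C=O (running total 3).
CH2CONHCH2: amide, 1 C=O (running total 4).

4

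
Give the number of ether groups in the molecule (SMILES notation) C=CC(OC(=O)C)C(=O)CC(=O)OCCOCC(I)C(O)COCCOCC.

3

C=C double bond → alkene.
pendant –OC(=O)CH3: an acyloxy group → ester.
–C(=O)– with carbon on both sides → ketone.
–C(=O)–O–C with C on the carbonyl side → ester.
C–O–C with sp³ carbons on both sides and no adjacent C=O → ether.
halogen on an sp³ carbon → alkyl halide.
–OH on an sp³ carbon → alcohol (secondary).
C–O–C with sp³ carbons on both sides and no adjacent C=O → ether.
C–O–C with sp³ carbons on both sides and no adjacent C=O → ether.
Ether appears at: CH2OCH2, CH2OCH2, CH2OCH2 → 3.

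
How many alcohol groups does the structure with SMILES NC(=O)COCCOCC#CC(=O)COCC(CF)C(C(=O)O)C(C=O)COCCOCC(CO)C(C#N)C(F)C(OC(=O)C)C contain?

1

–C(=O)NH2: carbonyl C bonded to C and to N → amide (the N is not a separate amine).
C–O–C with sp³ carbons on both sides and no adjacent C=O → ether.
C–O–C with sp³ carbons on both sides and no adjacent C=O → ether.
C≡C triple bond → alkyne.
–C(=O)– with carbon on both sides → ketone.
C–O–C with sp³ carbons on both sides and no adjacent C=O → ether.
pendant –CH2X: halogen on sp³ carbon → alkyl halide.
pendant –COOH: carbonyl C bonded to C and –OH → carboxylic acid.
pendant –CHO: carbonyl C bonded to C and H → aldehyde.
C–O–C with sp³ carbons on both sides and no adjacent C=O → ether.
C–O–C with sp³ carbons on both sides and no adjacent C=O → ether.
pendant –CH2OH on an sp³ backbone C → alcohol.
pendant –C≡N: nitrile.
halogen on an sp³ carbon → alkyl halide.
pendant –OC(=O)CH3: an acyloxy group → ester.
Alcohol appears at: CH(CH2OH) → 1.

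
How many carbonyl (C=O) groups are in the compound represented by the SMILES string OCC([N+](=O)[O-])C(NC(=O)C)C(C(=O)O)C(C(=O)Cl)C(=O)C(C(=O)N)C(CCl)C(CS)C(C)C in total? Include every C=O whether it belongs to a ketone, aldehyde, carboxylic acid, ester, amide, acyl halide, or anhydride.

CH(NHCOCH3): amide, 1 C=O (running total 1).
CH(COOH): carboxylic acid, 1 C=O (running total 2).
CH(COCl): acyl halide, 1 C=O (running total 3).
CO: ketone, 1 C=O (running total 4).
CH(CONH2): amide, 1 C=O (running total 5).

5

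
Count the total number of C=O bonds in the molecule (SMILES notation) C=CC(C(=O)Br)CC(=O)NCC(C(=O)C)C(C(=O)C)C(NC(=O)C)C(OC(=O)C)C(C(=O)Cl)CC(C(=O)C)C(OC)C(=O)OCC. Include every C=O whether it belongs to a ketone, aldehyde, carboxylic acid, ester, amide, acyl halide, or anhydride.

9

CH(COBr): acyl halide, 1 C=O (running total 1).
CH2CONHCH2: amide, 1 C=O (running total 2).
CH(COCH3): ketone, 1 C=O (running total 3).
CH(COCH3): ketone, 1 C=O (running total 4).
CH(NHCOCH3): amide, 1 C=O (running total 5).
CH(OCOCH3): ester, 1 C=O (running total 6).
CH(COCl): acyl halide, 1 C=O (running total 7).
CH(COCH3): ketone, 1 C=O (running total 8).
COOCH2CH3: ester, 1 C=O (running total 9).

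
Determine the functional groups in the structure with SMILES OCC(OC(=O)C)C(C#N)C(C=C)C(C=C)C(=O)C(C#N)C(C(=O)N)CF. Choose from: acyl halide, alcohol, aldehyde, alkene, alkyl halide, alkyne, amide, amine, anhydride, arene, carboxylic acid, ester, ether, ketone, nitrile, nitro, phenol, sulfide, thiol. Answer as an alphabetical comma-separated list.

HO– on an sp³ carbon → alcohol.
pendant –OC(=O)CH3: an acyloxy group → ester.
pendant –C≡N: nitrile.
pendant –CH=CH2: C=C double bond → alkene.
pendant –CH=CH2: C=C double bond → alkene.
–C(=O)– with carbon on both sides → ketone.
pendant –C≡N: nitrile.
pendant –CONH2: carbonyl C bonded to C and N → amide.
halogen on an sp³ carbon → alkyl halide.

alcohol, alkene, alkyl halide, amide, ester, ketone, nitrile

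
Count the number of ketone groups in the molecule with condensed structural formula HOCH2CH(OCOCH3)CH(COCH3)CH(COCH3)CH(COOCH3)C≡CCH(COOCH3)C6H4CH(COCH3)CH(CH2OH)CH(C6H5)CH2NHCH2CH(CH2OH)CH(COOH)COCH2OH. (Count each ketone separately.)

Reading the structure from left to right:
  HOCH2: HO– on an sp³ carbon → alcohol.
  CH(OCOCH3): pendant –OC(=O)CH3: an acyloxy group → ester.
  CH(COCH3): pendant –COCH3: carbonyl C bonded to two carbons → ketone.
  CH(COCH3): pendant –COCH3: carbonyl C bonded to two carbons → ketone.
  CH(COOCH3): pendant –COOCH3: carbonyl C bonded to C and –OCH3 → ester.
  C≡C: C≡C triple bond → alkyne.
  CH(COOCH3): pendant –COOCH3: carbonyl C bonded to C and –OCH3 → ester.
  C6H4: para-disubstituted benzene ring → arene.
  CH(COCH3): pendant –COCH3: carbonyl C bonded to two carbons → ketone.
  CH(CH2OH): pendant –CH2OH on an sp³ backbone C → alcohol.
  CH(C6H5): pendant –C6H5: benzene ring → arene.
  CH2NHCH2: C–N–C with sp³ carbons and no adjacent C=O → amine (secondary).
  CH(CH2OH): pendant –CH2OH on an sp³ backbone C → alcohol.
  CH(COOH): pendant –COOH: carbonyl C bonded to C and –OH → carboxylic acid.
  CO: –C(=O)– with carbon on both sides → ketone.
  CH2OH: –OH on an sp³ carbon → alcohol.
Ketone appears at: CH(COCH3), CH(COCH3), CH(COCH3), CO → 4.

4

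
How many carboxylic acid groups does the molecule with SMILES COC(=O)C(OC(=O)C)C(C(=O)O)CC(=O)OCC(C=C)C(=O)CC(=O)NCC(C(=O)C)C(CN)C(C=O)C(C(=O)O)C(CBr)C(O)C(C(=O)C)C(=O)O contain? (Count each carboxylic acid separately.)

3

Reading the structure from left to right:
  CH3OOC: CH3O–C(=O)–: carbonyl C bonded to C and to –OCH3 → ester (not ketone + ether).
  CH(OCOCH3): pendant –OC(=O)CH3: an acyloxy group → ester.
  CH(COOH): pendant –COOH: carbonyl C bonded to C and –OH → carboxylic acid.
  CH2COOCH2: –C(=O)–O–C with C on the carbonyl side → ester.
  CH(CH=CH2): pendant –CH=CH2: C=C double bond → alkene.
  CO: –C(=O)– with carbon on both sides → ketone.
  CH2CONHCH2: –C(=O)–N– linkage → amide (the N is not an amine).
  CH(COCH3): pendant –COCH3: carbonyl C bonded to two carbons → ketone.
  CH(CH2NH2): pendant –CH2NH2: N on sp³ C, no adjacent C=O → amine.
  CH(CHO): pendant –CHO: carbonyl C bonded to C and H → aldehyde.
  CH(COOH): pendant –COOH: carbonyl C bonded to C and –OH → carboxylic acid.
  CH(CH2Br): pendant –CH2X: halogen on sp³ carbon → alkyl halide.
  CH(OH): –OH on an sp³ carbon → alcohol (secondary).
  CH(COCH3): pendant –COCH3: carbonyl C bonded to two carbons → ketone.
  COOH: –COOH: carbonyl C bonded to –OH and C → carboxylic acid (the –OH is not a separate alcohol).
Carboxylic acid appears at: CH(COOH), CH(COOH), COOH → 3.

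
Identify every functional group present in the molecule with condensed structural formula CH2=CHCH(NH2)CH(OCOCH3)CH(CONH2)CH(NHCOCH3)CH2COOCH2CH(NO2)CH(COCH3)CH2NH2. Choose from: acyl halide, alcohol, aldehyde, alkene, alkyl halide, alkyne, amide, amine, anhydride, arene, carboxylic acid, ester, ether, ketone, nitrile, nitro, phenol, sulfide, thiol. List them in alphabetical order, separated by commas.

alkene, amide, amine, ester, ketone, nitro

Working along the chain:
  CH2=CH: C=C double bond → alkene.
  CH(NH2): –NH2 on an sp³ carbon with no adjacent C=O → amine.
  CH(OCOCH3): pendant –OC(=O)CH3: an acyloxy group → ester.
  CH(CONH2): pendant –CONH2: carbonyl C bonded to C and N → amide.
  CH(NHCOCH3): pendant –NHC(=O)CH3: N bonded to a carbonyl → amide (not amine).
  CH2COOCH2: –C(=O)–O–C with C on the carbonyl side → ester.
  CH(NO2): –NO2 on an sp³ carbon → nitro (the N=O is not a carbonyl).
  CH(COCH3): pendant –COCH3: carbonyl C bonded to two carbons → ketone.
  CH2NH2: –NH2 on an sp³ carbon with no adjacent C=O → amine.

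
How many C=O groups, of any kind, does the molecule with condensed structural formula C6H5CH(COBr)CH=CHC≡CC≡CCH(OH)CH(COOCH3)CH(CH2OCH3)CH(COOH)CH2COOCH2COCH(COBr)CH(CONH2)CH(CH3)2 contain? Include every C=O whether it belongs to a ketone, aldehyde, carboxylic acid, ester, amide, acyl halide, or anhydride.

CH(COBr): acyl halide, 1 C=O (running total 1).
CH(COOCH3): ester, 1 C=O (running total 2).
CH(COOH): carboxylic acid, 1 C=O (running total 3).
CH2COOCH2: ester, 1 C=O (running total 4).
CO: ketone, 1 C=O (running total 5).
CH(COBr): acyl halide, 1 C=O (running total 6).
CH(CONH2): amide, 1 C=O (running total 7).

7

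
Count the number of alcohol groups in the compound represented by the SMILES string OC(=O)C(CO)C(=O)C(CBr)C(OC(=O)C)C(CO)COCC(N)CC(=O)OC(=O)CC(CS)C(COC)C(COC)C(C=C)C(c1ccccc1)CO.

–COOH: carbonyl C bonded to –OH and C → carboxylic acid (the –OH is not a separate alcohol).
pendant –CH2OH on an sp³ backbone C → alcohol.
–C(=O)– with carbon on both sides → ketone.
pendant –CH2X: halogen on sp³ carbon → alkyl halide.
pendant –OC(=O)CH3: an acyloxy group → ester.
pendant –CH2OH on an sp³ backbone C → alcohol.
C–O–C with sp³ carbons on both sides and no adjacent C=O → ether.
–NH2 on an sp³ carbon with no adjacent C=O → amine.
two acyl groups sharing one oxygen, –C(=O)–O–C(=O)– → anhydride.
pendant –CH2SH → thiol.
pendant –CH2OCH3: C–O–C linkage → ether.
pendant –CH2OCH3: C–O–C linkage → ether.
pendant –CH=CH2: C=C double bond → alkene.
pendant –C6H5: benzene ring → arene.
–OH on an sp³ carbon → alcohol.
Alcohol appears at: CH(CH2OH), CH(CH2OH), CH2OH → 3.

3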